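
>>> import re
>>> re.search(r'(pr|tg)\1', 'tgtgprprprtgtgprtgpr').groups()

('tg',)

`\1` has to match the exact text group 1 already captured.
Unlike `match`, `search` isn't anchored — it looks for the pattern anywhere in the string.
The match spans [0:4] → 'tgtg'.
Captured: group 1 = 'tg'.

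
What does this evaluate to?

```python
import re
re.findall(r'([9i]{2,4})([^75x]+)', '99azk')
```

The pattern matches 2 to 4 of one of [9i] (captured); then one or more of any character except [75x] (captured).
2 groups means the one result is a tuple of 2 captured strings — 1 here.

[('99', 'azk')]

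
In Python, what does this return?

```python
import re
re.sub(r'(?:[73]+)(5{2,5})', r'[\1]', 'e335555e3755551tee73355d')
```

Each match is replaced using the text its own group 1 captured.

'e[5555]e[5555]1tee[55]d'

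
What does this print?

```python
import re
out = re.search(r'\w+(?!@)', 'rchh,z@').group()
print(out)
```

rchh

The negative lookahead/lookbehind blocks any match where the forbidden context is present.
`re.search` scans for the first position where the pattern succeeds.
The match spans [0:4] → 'rchh'.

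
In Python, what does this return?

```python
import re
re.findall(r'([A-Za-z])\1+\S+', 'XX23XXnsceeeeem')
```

After group 1 captures some text, `\1` only succeeds where that same text appears again.
Walking the string: at [0:15] match 'XX23XXnsceeeeem', group 1 = 'X'.
`findall` collects group 1 from the one match (1 total).

['X']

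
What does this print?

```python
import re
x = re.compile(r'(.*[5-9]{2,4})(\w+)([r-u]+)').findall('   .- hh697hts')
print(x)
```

[('   .- hh697', 'ht', 's')]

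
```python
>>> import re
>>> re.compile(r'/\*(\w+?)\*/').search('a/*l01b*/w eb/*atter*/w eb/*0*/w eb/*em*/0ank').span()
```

(1, 9)

Unlike `match`, `search` isn't anchored — it looks for the pattern anywhere in the string.
The match spans [1:9] → '/*l01b*/'.
Captured: group 1 = 'l01b'.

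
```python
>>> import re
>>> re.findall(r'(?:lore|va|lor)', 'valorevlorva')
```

Alternation isn't longest-match — the leftmost alternative that fits at this position is chosen.
With no groups in the pattern, `findall` gives back each whole match — 4 here.

['va', 'lore', 'lor', 'va']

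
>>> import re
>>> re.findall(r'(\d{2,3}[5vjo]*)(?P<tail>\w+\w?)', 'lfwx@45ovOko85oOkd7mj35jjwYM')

[('45ov', 'Oko85oOkd7mj35jjwYM')]

This matches 2 to 3 of a digit, then zero or more of one of [5vjo] (captured); then one or more of a word character, then optionally a word character (captured as 'tail').
Matches: at [5:28] match '45ovOko85oOkd7mj35jjwYM', groups = ('45ov', 'Oko85oOkd7mj35jjwYM').
With 2 capturing groups, `findall` returns a 2-tuple per match.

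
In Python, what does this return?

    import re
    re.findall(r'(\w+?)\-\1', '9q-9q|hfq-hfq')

After group 1 captures some text, `\1` only succeeds where that same text appears again.
Matches: at [0:5] match '9q-9q', group 1 = '9q'; at [6:13] match 'hfq-hfq', group 1 = 'hfq'.
Because there's exactly one group, `findall` drops the full match and keeps group 1 from each hit.

['9q', 'hfq']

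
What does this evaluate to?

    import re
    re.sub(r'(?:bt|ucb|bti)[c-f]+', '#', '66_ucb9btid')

'66_ucb9#'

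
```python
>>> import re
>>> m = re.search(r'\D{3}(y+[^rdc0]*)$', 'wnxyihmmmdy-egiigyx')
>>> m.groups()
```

('y-egiigyx',)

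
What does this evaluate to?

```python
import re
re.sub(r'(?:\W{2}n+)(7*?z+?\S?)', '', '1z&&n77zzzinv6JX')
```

'1zzinv6JX'

This matches exactly 2 of a non-word character, then one or more of the literal 'n' (non-capturing group); then zero or more of the literal '7' (lazy), then one or more of the literal 'z' (lazy), then optionally a non-whitespace character (captured).
`sub` substitutes '' at each match site.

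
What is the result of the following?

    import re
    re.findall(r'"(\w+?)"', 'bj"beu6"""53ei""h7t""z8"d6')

Because there's exactly one group, `findall` drops the full match and keeps group 1 from each hit.

['beu6', '53ei', 'h7t', 'z8']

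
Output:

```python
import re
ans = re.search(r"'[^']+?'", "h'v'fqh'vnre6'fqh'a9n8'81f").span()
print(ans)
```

`re.search` scans for the first position where the pattern succeeds.
The match spans [1:4] → "'v'".

(1, 4)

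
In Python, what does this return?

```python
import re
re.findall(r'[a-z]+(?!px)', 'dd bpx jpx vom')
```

Because the assertion is negative and zero-width, positions next to the forbidden text are skipped.
Walking the string: at [0:2] → 'dd'; at [3:6] → 'bpx'; at [7:10] → 'jpx'; at [11:14] → 'vom'.
`findall` yields the raw match text (4 of them) because the pattern has no groups.

['dd', 'bpx', 'jpx', 'vom']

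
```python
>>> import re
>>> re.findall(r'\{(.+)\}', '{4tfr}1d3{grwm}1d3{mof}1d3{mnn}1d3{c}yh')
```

['4tfr}1d3{grwm}1d3{mof}1d3{mnn}1d3{c']

Matches: at [0:37] match '{4tfr}1d3{grwm}1d3{mof}1d3{mnn}1d3{c}', group 1 = '4tfr}1d3{grwm}1d3{mof}1d3{mnn}1d3{c'.
With a single group, `findall` returns only what that group captured — 1 item.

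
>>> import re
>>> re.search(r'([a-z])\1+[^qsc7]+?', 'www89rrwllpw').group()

'www8'

A backreference is literal: `\1` must see the identical characters the first group matched.
The match spans [0:4] → 'www8'.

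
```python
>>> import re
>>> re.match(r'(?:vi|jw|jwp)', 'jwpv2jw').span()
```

(0, 2)

`match` is anchored at position 0; if the pattern doesn't fit there, it returns None.
The match spans [0:2] → 'jw'.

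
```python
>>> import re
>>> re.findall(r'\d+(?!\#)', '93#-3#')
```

['9']

`(?!…)`/`(?<!…)` only lets a position through if the neighbouring text does NOT match; no characters are consumed.
`findall` yields the raw match text (1 of them) because the pattern has no groups.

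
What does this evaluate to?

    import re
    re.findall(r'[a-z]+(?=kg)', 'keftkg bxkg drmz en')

['keft', 'bx']

The positive lookaround only admits positions where the adjacent text matches; those characters stay outside the span.
Scanning left to right: at [0:4] → 'keft'; at [7:9] → 'bx'.
With no groups in the pattern, `findall` gives back each whole match — 2 here.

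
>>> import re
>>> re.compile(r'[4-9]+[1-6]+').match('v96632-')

None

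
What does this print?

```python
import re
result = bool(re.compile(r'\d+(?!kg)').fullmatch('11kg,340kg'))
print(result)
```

False

`re.fullmatch` requires the pattern to consume the entire string.
Here there's no way to consume every character, so the call returns None, and `bool(None)` is False.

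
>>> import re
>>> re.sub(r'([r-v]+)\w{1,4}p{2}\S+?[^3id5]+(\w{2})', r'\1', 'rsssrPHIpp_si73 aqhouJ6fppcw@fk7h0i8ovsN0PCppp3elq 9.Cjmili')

'rsssr3 aqhouovsi'

Pattern: one or more of a character in [r-v] (captured); then 1 to 4 of a word character, then exactly 2 of a literal 'p'; then one or more of a non-whitespace character (lazy), then one or more of any character except [3id5]; then exactly 2 of a word character (captured).
Matches: at [0:14] → 'rsssrPHIpp_si7'; at [20:36] → 'uJ6fppcw@fk7h0i8'; at [37:58] → 'vsN0PCppp3elq 9.Cjmil'.
Each match is replaced using the text its own group 1 captured.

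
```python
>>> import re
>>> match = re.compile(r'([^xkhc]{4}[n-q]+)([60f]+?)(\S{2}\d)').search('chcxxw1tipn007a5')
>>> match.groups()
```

('w1tipn', '00', '7a5')

Pattern: exactly 4 of any character except [xkhc], then one or more of a character in [n-q] (captured); then one or more of one of [60f] (lazy) (captured); then exactly 2 of a non-whitespace character, then a digit (captured).
Unlike `match`, `search` isn't anchored — it looks for the pattern anywhere in the string.
The match spans [5:16] → 'w1tipn007a5'.
Captured: group 1 = 'w1tipn', group 2 = '00', group 3 = '7a5'.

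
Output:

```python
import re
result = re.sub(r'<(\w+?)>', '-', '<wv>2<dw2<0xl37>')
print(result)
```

-2<dw2-

Matches: at [0:4] → '<wv>'; at [9:16] → '<0xl37>'.
Every occurrence is swapped for '-'.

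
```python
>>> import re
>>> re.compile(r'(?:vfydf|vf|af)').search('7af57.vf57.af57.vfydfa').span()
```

(1, 3)

Unlike `match`, `search` isn't anchored — it looks for the pattern anywhere in the string.
The match spans [1:3] → 'af'.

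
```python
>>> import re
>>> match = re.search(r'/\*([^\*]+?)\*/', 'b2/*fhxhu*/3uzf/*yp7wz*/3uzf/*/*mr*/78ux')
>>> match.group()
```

The match spans [2:11] → '/*fhxhu*/'.

'/*fhxhu*/'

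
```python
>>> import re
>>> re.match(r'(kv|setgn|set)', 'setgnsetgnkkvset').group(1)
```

'setgn'

The regex engine tests alternatives in the order written; an earlier branch that matches wins even if a later one would match more.
`re.match` won't scan ahead — the pattern has to work from the very first character.
The match spans [0:5] → 'setgn'.
Captured: group 1 = 'setgn'.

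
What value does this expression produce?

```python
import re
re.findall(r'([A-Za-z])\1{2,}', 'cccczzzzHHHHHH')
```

['c', 'z', 'H']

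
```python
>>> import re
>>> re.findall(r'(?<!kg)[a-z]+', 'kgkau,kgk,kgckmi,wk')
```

The negative lookahead/lookbehind blocks any match where the forbidden context is present.
With no groups in the pattern, `findall` gives back each whole match — 4 here.

['kgkau', 'kgk', 'kgckmi', 'wk']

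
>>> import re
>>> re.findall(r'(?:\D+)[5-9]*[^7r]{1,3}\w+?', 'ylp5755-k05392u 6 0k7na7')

['ylp5755-k05', 'u 6 0k7', 'na7']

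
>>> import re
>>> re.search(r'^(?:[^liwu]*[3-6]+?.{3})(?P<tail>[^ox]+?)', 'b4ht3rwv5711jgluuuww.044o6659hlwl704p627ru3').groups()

('5',)

The pattern matches anchored at the start of the string; then zero or more of any character except [liwu], then one or more of a character in [3-6] (lazy), then exactly 3 of any character (non-capturing group); then one or more of any character except [ox] (lazy) (captured as 'tail').
Because the quantifier is non-greedy, it stops expanding at the earliest point where the rest of the pattern can succeed.
`re.search` tries every starting position until one works.
The match spans [0:9] → 'b4ht3rwv5'.
Captured: group 1 = '5'.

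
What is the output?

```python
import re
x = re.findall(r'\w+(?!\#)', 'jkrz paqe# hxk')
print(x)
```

['jkrz', 'paq', 'hxk']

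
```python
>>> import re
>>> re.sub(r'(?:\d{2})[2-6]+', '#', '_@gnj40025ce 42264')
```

This matches exactly 2 of a digit (non-capturing group); then one or more of a character in [2-6].
Every occurrence is swapped for '#'.

'_@gnj4#ce #'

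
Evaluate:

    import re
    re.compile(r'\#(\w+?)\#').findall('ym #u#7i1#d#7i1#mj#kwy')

['u', 'd', 'mj']

Walking the string: at [3:6] match '#u#', group 1 = 'u'; at [9:12] match '#d#', group 1 = 'd'; at [15:19] match '#mj#', group 1 = 'mj'.
`findall` collects group 1 from each match (3 total).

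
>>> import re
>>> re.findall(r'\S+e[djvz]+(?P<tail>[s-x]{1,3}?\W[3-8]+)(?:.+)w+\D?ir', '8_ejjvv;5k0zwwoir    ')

This matches one or more of a non-whitespace character, then the literal 'e'; then one or more of one of [djvz]; then 1 to 3 of a character in [s-x] (lazy), then a non-word character, then one or more of a character in [3-8] (captured as 'tail'); then one or more of any character (non-capturing group); then one or more of a literal 'w', then optionally a non-digit, then the literal 'ir'.
One capturing group, so `findall` returns just the captured substring from the one match — 1 in all.

['v;5']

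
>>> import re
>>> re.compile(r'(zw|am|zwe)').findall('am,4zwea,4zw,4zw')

The regex engine tests alternatives in the order written; an earlier branch that matches wins even if a later one would match more.
Walking the string: at [0:2] match 'am', group 1 = 'am'; at [4:6] match 'zw', group 1 = 'zw'; at [10:12] match 'zw', group 1 = 'zw'; at [14:16] match 'zw', group 1 = 'zw'.
`findall` collects group 1 from each match (4 total).

['am', 'zw', 'zw', 'zw']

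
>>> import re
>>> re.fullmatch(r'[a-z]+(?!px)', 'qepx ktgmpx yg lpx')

`(?!…)`/`(?<!…)` only lets a position through if the neighbouring text does NOT match; no characters are consumed.
`fullmatch` succeeds only if the pattern covers the string from start to end.
Here there's no way to consume every character, so the call returns None.

None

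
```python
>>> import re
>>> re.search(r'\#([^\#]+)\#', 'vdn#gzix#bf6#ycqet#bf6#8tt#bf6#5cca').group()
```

`search` walks the string left to right and returns the first match it finds.
The match spans [3:9] → '#gzix#'.
Captured: group 1 = 'gzix'.

'#gzix#'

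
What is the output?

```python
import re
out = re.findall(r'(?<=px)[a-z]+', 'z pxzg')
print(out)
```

['zg']

Because the assertion is zero-width, the text it checks is not consumed and won't appear in the result.
Scanning left to right: at [4:6] → 'zg'.
`findall` yields the raw match text (1 of them) because the pattern has no groups.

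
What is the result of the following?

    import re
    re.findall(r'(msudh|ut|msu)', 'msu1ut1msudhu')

Alternation isn't longest-match — the leftmost alternative that fits at this position is chosen.
Walking the string: at [0:3] match 'msu', group 1 = 'msu'; at [4:6] match 'ut', group 1 = 'ut'; at [7:12] match 'msudh', group 1 = 'msudh'.
Because there's exactly one group, `findall` drops the full match and keeps group 1 from each hit.

['msu', 'ut', 'msudh']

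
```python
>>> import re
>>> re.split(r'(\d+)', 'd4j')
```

['d', '4', 'j']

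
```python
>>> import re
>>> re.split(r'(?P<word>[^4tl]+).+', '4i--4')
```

['4', 'i--', '']

Pattern: one or more of any character except [4tl] (captured as 'word'); then one or more of any character.
With a capturing group present, the delimiter's captured portion is kept in the result list.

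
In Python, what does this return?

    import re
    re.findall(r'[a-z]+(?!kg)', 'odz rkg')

['odz', 'rkg']

`(?!…)`/`(?<!…)` only lets a position through if the neighbouring text does NOT match; no characters are consumed.
With no groups in the pattern, `findall` gives back each whole match — 2 here.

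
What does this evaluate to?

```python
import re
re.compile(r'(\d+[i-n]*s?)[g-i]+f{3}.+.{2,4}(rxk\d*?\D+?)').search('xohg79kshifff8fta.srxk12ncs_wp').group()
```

'79kshifff8fta.srxk12n'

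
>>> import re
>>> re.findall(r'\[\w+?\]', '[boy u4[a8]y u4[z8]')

Scanning left to right: at [7:11] → '[a8]'; at [15:19] → '[z8]'.
`findall` yields the raw match text (2 of them) because the pattern has no groups.

['[a8]', '[z8]']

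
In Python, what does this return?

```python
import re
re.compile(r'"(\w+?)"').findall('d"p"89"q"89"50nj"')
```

['p', 'q', '50nj']

Walking the string: at [1:4] match '"p"', group 1 = 'p'; at [6:9] match '"q"', group 1 = 'q'; at [11:17] match '"50nj"', group 1 = '50nj'.
One capturing group, so `findall` returns just the captured substring from each match — 3 in all.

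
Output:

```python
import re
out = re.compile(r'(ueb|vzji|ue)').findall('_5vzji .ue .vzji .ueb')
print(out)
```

Alternation isn't longest-match — the leftmost alternative that fits at this position is chosen.
One capturing group, so `findall` returns just the captured substring from each match — 4 in all.

['vzji', 'ue', 'vzji', 'ueb']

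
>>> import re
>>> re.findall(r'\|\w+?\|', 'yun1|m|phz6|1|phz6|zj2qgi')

['|m|', '|1|']

`findall` yields the raw match text (2 of them) because the pattern has no groups.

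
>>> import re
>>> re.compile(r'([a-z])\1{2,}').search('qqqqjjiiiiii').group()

The backreference `\1` re-matches whatever the first group consumed, character for character.
`search` walks the string left to right and returns the first match it finds.
The match spans [0:4] → 'qqqq'.
Captured: group 1 = 'q'.

'qqqq'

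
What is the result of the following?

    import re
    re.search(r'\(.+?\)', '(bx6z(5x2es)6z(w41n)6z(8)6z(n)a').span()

(0, 12)

A non-greedy quantifier consumes as few characters as it can — just enough that the remainder of the pattern still matches from where it stops; whatever follows it matches normally.
`re.search` scans for the first position where the pattern succeeds.
The match spans [0:12] → '(bx6z(5x2es)'.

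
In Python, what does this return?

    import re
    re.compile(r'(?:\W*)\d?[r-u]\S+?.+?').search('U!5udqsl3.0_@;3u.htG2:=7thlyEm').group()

'!5udq'

The `?` after the quantifier makes it lazy — it takes as little as possible before letting the rest of the pattern try.
The match spans [1:6] → '!5udq'.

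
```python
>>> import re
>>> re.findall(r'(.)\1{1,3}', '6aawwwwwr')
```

A backreference is literal: `\1` must see the identical characters the first group matched.
Because there's exactly one group, `findall` drops the full match and keeps group 1 from each hit.

['a', 'w']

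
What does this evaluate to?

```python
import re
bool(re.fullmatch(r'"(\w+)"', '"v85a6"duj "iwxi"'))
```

False

`re.fullmatch` is like wrapping the pattern in `^…$` (in single-line mode).
Here the string isn't matched end-to-end, so the call returns None, and `bool(None)` is False.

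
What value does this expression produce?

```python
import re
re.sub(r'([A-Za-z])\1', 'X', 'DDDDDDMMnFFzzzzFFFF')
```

The backreference `\1` re-matches whatever the first group consumed, character for character.
Matches: at [0:2] → 'DD'; at [2:4] → 'DD'; at [4:6] → 'DD'; at [6:8] → 'MM'; at [9:11] → 'FF'; ….
Every occurrence is swapped for 'X'.

'XXXXnXXXXX'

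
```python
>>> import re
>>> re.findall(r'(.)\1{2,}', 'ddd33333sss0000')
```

['d', '3', 's', '0']

After group 1 captures some text, `\1` only succeeds where that same text appears again.
Matches: at [0:3] match 'ddd', group 1 = 'd'; at [3:8] match '33333', group 1 = '3'; at [8:11] match 'sss', group 1 = 's'; at [11:15] match '0000', group 1 = '0'.
`findall` collects group 1 from each match (4 total).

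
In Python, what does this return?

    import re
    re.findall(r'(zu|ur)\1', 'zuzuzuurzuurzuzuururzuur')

['zu', 'zu', 'ur']

The backreference `\1` re-matches whatever the first group consumed, character for character.
Walking the string: at [0:4] match 'zuzu', group 1 = 'zu'; at [12:16] match 'zuzu', group 1 = 'zu'; at [16:20] match 'urur', group 1 = 'ur'.
One capturing group, so `findall` returns just the captured substring from each match — 3 in all.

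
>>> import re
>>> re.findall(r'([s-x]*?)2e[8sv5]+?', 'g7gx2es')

['x']

Pattern: zero or more of a character in [s-x] (lazy) (captured); then the literal '2e', then one or more of one of [8sv5] (lazy).
Scanning left to right: at [3:7] match 'x2es', group 1 = 'x'.
`findall` collects group 1 from the one match (1 total).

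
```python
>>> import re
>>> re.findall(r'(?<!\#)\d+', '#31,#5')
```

The negative lookaround is zero-width — it rules out positions where the adjacent text would match, without consuming anything.
Matches: at [2:3] → '1'.
No capturing groups, so `findall` returns the 1 full match string.

['1']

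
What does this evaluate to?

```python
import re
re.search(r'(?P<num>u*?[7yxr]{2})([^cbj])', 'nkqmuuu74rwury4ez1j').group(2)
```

'4'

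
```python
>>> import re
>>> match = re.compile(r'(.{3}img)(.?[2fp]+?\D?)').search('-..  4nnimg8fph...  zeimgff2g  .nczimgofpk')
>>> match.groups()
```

Pattern: exactly 3 of any character, then the literal 'img' (captured); then optionally any character, then one or more of one of [2fp] (lazy), then optionally a non-digit (captured).
Because the quantifier is non-greedy, it stops expanding at the earliest point where the rest of the pattern can succeed.
`re.search` scans for the first position where the pattern succeeds.
The match spans [5:14] → '4nnimg8fp'.
Captured: group 1 = '4nnimg', group 2 = '8fp'.

('4nnimg', '8fp')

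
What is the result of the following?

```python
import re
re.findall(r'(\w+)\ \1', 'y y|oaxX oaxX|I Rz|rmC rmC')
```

['y', 'oaxX', 'rmC']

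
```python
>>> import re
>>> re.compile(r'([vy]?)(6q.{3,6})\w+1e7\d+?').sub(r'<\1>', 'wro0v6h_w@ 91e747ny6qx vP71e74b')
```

`\1` in the replacement pulls in group 1's text for each match.

'wro0v6h_w@ 91e747n<y>b'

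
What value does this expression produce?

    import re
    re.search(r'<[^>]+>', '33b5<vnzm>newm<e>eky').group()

'<vnzm>'

`search` walks the string left to right and returns the first match it finds.
The match spans [4:10] → '<vnzm>'.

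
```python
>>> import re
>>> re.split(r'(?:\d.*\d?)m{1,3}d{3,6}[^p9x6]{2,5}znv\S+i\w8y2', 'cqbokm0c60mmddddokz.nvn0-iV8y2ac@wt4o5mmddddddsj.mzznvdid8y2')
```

Pattern: a digit, then zero or more of any character, then optionally a digit (non-capturing group); then 1 to 3 of the literal 'm', then 3 to 6 of the literal 'd'; then 2 to 5 of any character except [p9x6]; then the literal 'znv', then one or more of a non-whitespace character; then a literal 'i'; then a word character, then the literal '8y2'.
Matches to split on: at [6:60] → '0c60mmddddokz.nvn0-iV8y2ac@wt4o5mmddddddsj.mzznvdid8y2'.
Splitting on the pattern gives 2 pieces.

['cqbokm', '']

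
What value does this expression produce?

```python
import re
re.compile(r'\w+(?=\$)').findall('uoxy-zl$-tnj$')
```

Lookahead/lookbehind check context without consuming it, so the matched span excludes the asserted characters.
Scanning left to right: at [5:7] → 'zl'; at [9:12] → 'tnj'.
No capturing groups, so `findall` returns the 2 full match strings.

['zl', 'tnj']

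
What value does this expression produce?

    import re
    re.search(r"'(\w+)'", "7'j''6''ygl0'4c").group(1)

'j'

Unlike `match`, `search` isn't anchored — it looks for the pattern anywhere in the string.
The match spans [1:4] → "'j'".
Captured: group 1 = 'j'.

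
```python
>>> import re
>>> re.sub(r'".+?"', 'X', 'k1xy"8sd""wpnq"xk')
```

'k1xyXXxk'

Matches: at [4:9] → '"8sd"'; at [9:15] → '"wpnq"'.
Each match is replaced by 'X'.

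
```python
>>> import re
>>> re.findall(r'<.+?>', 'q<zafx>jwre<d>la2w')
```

['<zafx>', '<d>']

Because the quantifier is non-greedy, it stops expanding at the earliest point where the rest of the pattern can succeed.
Matches: at [1:7] → '<zafx>'; at [11:14] → '<d>'.
Since nothing is captured, `findall` lists the 2 matched substrings directly.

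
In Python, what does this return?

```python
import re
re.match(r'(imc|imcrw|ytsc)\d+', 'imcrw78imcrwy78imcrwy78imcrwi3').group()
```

'imcrw78'

`match` is anchored at position 0; if the pattern doesn't fit there, it returns None.
The match spans [0:7] → 'imcrw78'.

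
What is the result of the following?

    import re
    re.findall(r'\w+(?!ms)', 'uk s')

['uk', 's']

A negative assertion filters positions out without eating any characters.
Scanning left to right: at [0:2] → 'uk'; at [3:4] → 's'.
No capturing groups, so `findall` returns the 2 full match strings.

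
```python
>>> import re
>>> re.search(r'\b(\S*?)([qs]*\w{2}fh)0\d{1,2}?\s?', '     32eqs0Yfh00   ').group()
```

The match spans [5:17] → '32eqs0Yfh00 '.

'32eqs0Yfh00 '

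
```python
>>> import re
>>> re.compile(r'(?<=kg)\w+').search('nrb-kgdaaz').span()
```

(6, 10)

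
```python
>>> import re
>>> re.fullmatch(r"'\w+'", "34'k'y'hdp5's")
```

None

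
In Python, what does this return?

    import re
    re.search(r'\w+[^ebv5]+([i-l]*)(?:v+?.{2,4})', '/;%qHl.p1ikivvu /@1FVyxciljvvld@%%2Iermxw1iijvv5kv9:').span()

(3, 17)

This matches one or more of a word character, then one or more of any character except [ebv5]; then zero or more of a character in [i-l] (captured); then one or more of the literal 'v' (lazy), then 2 to 4 of any character (non-capturing group).
The `?` after the quantifier makes it lazy — it takes as little as possible before letting the rest of the pattern try.
Unlike `match`, `search` isn't anchored — it looks for the pattern anywhere in the string.
The match spans [3:17] → 'qHl.p1ikivvu /'.
Captured: group 1 = ''.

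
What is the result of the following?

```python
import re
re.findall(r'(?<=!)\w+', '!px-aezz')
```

['px']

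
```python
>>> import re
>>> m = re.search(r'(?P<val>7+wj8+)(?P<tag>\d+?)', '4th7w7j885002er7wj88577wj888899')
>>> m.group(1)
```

The match spans [15:21] → '7wj885'.
Captured: group 1 = '7wj88', group 2 = '5'.

'7wj88'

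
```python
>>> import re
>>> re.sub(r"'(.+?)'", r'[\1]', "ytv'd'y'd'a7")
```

The `?` after the quantifier makes it lazy — it takes as little as possible before letting the rest of the pattern try.
Matches: at [3:6] → "'d'"; at [7:10] → "'d'".
Each match is replaced using the text its own group 1 captured.

'ytv[d]y[d]a7'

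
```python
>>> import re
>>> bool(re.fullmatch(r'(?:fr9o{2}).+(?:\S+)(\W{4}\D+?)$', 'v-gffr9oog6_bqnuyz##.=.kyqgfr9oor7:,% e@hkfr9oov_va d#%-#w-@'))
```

The pattern matches the literal 'fr9', then exactly 2 of a literal 'o' (non-capturing group); then one or more of any character; then one or more of a non-whitespace character (non-capturing group); then exactly 4 of a non-word character, then one or more of a non-digit (lazy) (captured); then anchored at the end.
`re.fullmatch` is like wrapping the pattern in `^…$` (in single-line mode).
Here the string isn't matched end-to-end, so the call returns None, and `bool(None)` is False.

False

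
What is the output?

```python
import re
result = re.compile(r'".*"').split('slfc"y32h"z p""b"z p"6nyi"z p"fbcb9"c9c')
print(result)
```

['slfc', 'c9c']

Matches to split on: at [4:36] → '"y32h"z p""b"z p"6nyi"z p"fbcb9"'.
Each match becomes a cut point; 2 segments remain.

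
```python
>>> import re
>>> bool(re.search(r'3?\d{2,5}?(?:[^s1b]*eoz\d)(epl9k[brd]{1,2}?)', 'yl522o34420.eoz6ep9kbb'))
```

This matches optionally the literal '3', then 2 to 5 of a digit (lazy); then zero or more of any character except [s1b], then the literal 'eoz', then a digit (non-capturing group); then the literal 'ep', then the literal 'l9k', then 1 to 2 of one of [brd] (lazy) (captured).
`re.search` scans for the first position where the pattern succeeds.
Here the pattern never matches, so the call returns None, and `bool(None)` is False.

False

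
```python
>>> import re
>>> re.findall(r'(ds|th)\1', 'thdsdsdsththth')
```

['ds', 'th']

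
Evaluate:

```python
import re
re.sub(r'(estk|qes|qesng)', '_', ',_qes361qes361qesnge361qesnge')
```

',__361_361_nge361_nge'

Branches in `(...|...)` are attempted left-to-right; the first branch that allows the whole pattern to succeed is taken.
Matches: at [2:5] → 'qes'; at [8:11] → 'qes'; at [14:17] → 'qes'; at [23:26] → 'qes'.
Every occurrence is swapped for '_'.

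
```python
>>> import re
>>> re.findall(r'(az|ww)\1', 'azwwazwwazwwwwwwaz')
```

['ww']

`\1` is not a pattern — it's the concrete string captured by group 1, re-applied verbatim.
Walking the string: at [10:14] match 'wwww', group 1 = 'ww'.
With a single group, `findall` returns only what that group captured — 1 item.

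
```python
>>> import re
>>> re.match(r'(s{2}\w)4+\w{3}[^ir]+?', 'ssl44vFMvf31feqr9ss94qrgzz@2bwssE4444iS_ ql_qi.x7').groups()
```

The match spans [0:9] → 'ssl44vFMv'.
Captured: group 1 = 'ssl'.

('ssl',)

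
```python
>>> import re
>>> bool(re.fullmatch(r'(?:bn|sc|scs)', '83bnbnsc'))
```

False

`re.fullmatch` requires the pattern to consume the entire string.
Here the pattern can't cover the whole string, so the call returns None, and `bool(None)` is False.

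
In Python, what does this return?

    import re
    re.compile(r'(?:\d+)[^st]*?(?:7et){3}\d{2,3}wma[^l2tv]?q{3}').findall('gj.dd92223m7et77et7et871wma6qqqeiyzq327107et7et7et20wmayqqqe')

['871wma6qqqeiyzq327107et7et7et20wmayqqq']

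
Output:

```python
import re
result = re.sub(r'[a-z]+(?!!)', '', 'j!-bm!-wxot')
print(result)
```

j!-m!-

The negative lookahead/lookbehind blocks any match where the forbidden context is present.
Matches: at [3:4] → 'b'; at [7:11] → 'wxot'.
`sub` substitutes '' at each match site.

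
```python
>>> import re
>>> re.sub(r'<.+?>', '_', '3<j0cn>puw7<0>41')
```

Matches: at [1:7] → '<j0cn>'; at [11:14] → '<0>'.
`sub` substitutes '_' at each match site.

'3_puw7_41'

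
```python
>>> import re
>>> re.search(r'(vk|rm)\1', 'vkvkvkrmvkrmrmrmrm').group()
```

'vkvk'

The backreference `\1` re-matches whatever the first group consumed, character for character.
Unlike `match`, `search` isn't anchored — it looks for the pattern anywhere in the string.
The match spans [0:4] → 'vkvk'.
Captured: group 1 = 'vk'.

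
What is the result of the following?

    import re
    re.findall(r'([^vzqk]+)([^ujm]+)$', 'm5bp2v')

[('m5bp2', 'v')]

The pattern matches one or more of any character except [vzqk] (captured); then one or more of any character except [ujm] (captured); then anchored at the end.
Matches: at [0:6] match 'm5bp2v', groups = ('m5bp2', 'v').
`findall` packs the 2 group values into a tuple for every match.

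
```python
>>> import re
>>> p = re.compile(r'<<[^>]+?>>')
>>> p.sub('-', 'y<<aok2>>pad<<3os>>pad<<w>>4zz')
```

Matches: at [1:9] → '<<aok2>>'; at [12:19] → '<<3os>>'; at [22:27] → '<<w>>'.
`sub` substitutes '-' at each match site.

'y-pad-pad-4zz'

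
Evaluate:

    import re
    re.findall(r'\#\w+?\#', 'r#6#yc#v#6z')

['#6#', '#v#']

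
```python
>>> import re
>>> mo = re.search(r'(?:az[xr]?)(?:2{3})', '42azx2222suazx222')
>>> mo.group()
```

'azx222'

The pattern matches the literal 'az', then optionally one of [xr] (non-capturing group); then exactly 3 of a literal '2' (non-capturing group).
`re.search` scans for the first position where the pattern succeeds.
The match spans [2:8] → 'azx222'.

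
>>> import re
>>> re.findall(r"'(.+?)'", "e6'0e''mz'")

With the lazy modifier that quantifier settles for the fewest repetitions that let the rest of the pattern succeed (the atoms after it are unaffected and can still be greedy).
`findall` collects group 1 from each match (2 total).

['0e', 'mz']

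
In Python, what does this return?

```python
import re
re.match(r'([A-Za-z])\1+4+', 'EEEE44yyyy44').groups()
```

('E',)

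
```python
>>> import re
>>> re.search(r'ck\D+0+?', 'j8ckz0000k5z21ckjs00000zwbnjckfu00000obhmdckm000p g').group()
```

Pattern: the literal 'ck', then one or more of a non-digit; then one or more of a literal '0' (lazy).
Lazy quantifiers expand one character at a time until the remainder of the pattern can match.
`re.search` tries every starting position until one works.
The match spans [2:6] → 'ckz0'.

'ckz0'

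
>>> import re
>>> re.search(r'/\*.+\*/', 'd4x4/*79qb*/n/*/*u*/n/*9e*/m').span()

`search` walks the string left to right and returns the first match it finds.
The match spans [4:27] → '/*79qb*/n/*/*u*/n/*9e*/'.

(4, 27)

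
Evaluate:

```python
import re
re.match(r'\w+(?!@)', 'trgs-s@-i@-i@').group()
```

'trgs'

`match` is anchored at position 0; if the pattern doesn't fit there, it returns None.
The match spans [0:4] → 'trgs'.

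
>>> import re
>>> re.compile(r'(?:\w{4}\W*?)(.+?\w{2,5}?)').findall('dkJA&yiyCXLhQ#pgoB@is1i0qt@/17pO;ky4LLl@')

Because the quantifier is non-greedy, it stops expanding at the earliest point where the rest of the pattern can succeed.
`findall` collects group 1 from each match (4 total).

['&yi', 'hQ#pg', '0qt', ';ky']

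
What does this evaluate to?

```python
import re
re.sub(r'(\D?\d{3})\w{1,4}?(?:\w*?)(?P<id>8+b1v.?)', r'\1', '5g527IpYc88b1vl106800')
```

Pattern: optionally a non-digit, then exactly 3 of a digit (captured); then 1 to 4 of a word character (lazy); then zero or more of a word character (lazy) (non-capturing group); then one or more of the literal '8', then the literal 'b1v', then optionally any character (captured as 'id').
`\1` in the replacement pulls in group 1's text for each match.

'5g527106800'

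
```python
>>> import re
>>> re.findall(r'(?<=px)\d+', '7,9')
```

[]

Lookahead/lookbehind check context without consuming it, so the matched span excludes the asserted characters.
No capturing groups, so `findall` returns the 0 full match strings.
Nothing in the string satisfies the pattern, so the list is empty.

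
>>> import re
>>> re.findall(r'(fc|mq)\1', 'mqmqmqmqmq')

['mq', 'mq']

`\1` is not a pattern — it's the concrete string captured by group 1, re-applied verbatim.
Scanning left to right: at [0:4] match 'mqmq', group 1 = 'mq'; at [4:8] match 'mqmq', group 1 = 'mq'.
With a single group, `findall` returns only what that group captured — 2 items.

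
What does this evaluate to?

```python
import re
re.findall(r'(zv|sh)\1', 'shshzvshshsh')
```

['sh', 'sh']

The backreference `\1` re-matches whatever the first group consumed, character for character.
Scanning left to right: at [0:4] match 'shsh', group 1 = 'sh'; at [6:10] match 'shsh', group 1 = 'sh'.
One capturing group, so `findall` returns just the captured substring from each match — 2 in all.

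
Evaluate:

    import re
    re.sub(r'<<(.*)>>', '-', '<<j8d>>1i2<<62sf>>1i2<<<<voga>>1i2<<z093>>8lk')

'-8lk'

Matches: at [0:42] → '<<j8d>>1i2<<62sf>>1i2<<<<voga>>1i2<<z093>>'.
`sub` substitutes '-' at each match site.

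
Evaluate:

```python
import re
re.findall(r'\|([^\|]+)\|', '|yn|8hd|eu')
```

Walking the string: at [0:4] match '|yn|', group 1 = 'yn'.
One capturing group, so `findall` returns just the captured substring from the one match — 1 in all.

['yn']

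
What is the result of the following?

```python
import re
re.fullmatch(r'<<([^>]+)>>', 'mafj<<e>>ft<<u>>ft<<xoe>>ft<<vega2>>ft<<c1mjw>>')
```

None

`re.fullmatch` requires the pattern to consume the entire string.
Here there's no way to consume every character, so the call returns None.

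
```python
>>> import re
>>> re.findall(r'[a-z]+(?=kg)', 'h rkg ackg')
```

Because the assertion is zero-width, the text it checks is not consumed and won't appear in the result.
With no groups in the pattern, `findall` gives back each whole match — 2 here.

['r', 'ac']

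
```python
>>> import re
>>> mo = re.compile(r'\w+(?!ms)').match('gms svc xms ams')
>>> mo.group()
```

The negative lookaround is zero-width — it rules out positions where the adjacent text would match, without consuming anything.
`re.match` won't scan ahead — the pattern has to work from the very first character.
The match spans [0:3] → 'gms'.

'gms'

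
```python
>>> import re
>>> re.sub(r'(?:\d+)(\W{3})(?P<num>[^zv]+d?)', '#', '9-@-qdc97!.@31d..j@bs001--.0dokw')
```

`sub` substitutes '#' at each match site.

'#'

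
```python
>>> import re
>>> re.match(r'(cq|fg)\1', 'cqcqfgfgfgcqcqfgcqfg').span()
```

`match` is anchored at position 0; if the pattern doesn't fit there, it returns None.
The match spans [0:4] → 'cqcq'.

(0, 4)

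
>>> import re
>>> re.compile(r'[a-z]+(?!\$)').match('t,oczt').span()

(0, 1)

`re.match` only tries the pattern at the start of the string.
The match spans [0:1] → 't'.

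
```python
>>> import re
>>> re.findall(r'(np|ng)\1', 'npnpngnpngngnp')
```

['np', 'ng']

`\1` is not a pattern — it's the concrete string captured by group 1, re-applied verbatim.
Scanning left to right: at [0:4] match 'npnp', group 1 = 'np'; at [8:12] match 'ngng', group 1 = 'ng'.
One capturing group, so `findall` returns just the captured substring from each match — 2 in all.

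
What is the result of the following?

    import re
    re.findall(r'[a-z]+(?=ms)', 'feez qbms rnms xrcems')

Because the assertion is zero-width, the text it checks is not consumed and won't appear in the result.
Scanning left to right: at [5:7] → 'qb'; at [10:12] → 'rn'; at [15:19] → 'xrce'.
With no groups in the pattern, `findall` gives back each whole match — 3 here.

['qb', 'rn', 'xrce']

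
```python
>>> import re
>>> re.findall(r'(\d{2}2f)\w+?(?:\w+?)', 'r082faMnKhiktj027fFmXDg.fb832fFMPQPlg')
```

['082f', '832f']

Pattern: exactly 2 of a digit, then the literal '2f' (captured); then one or more of a word character (lazy); then one or more of a word character (lazy) (non-capturing group).
Matches: at [1:7] match '082faM', group 1 = '082f'; at [26:32] match '832fFM', group 1 = '832f'.
Because there's exactly one group, `findall` drops the full match and keeps group 1 from each hit.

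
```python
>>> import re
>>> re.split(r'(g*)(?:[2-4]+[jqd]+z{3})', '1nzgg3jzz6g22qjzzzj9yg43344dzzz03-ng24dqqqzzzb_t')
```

['1nzgg3jzz6', 'g', 'j9y', 'g', '03-n', 'g', 'b_t']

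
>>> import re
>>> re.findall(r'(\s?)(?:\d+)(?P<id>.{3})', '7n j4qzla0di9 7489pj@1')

[('', 'n j'), ('', 'qzl'), ('', 'di9'), (' ', 'pj@')]

This matches optionally whitespace (captured); then one or more of a digit (non-capturing group); then exactly 3 of any character (captured as 'id').
Walking the string: at [0:4] match '7n j', groups = ('', 'n j'); at [4:8] match '4qzl', groups = ('', 'qzl'); at [9:13] match '0di9', groups = ('', 'di9'); at [13:21] match ' 7489pj@', groups = (' ', 'pj@').
Multiple groups make `findall` return tuples — one 2-tuple for each match.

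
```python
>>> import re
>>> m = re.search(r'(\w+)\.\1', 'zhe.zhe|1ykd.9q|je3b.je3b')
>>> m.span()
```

(0, 7)

The backreference `\1` re-matches whatever the first group consumed, character for character.
Unlike `match`, `search` isn't anchored — it looks for the pattern anywhere in the string.
The match spans [0:7] → 'zhe.zhe'.
Captured: group 1 = 'zhe'.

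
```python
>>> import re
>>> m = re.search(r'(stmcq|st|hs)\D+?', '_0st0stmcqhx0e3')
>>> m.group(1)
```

`|` is ordered: at each position the engine commits to the first alternative that works.
`re.search` tries every starting position until one works.
The match spans [5:11] → 'stmcqh'.
Captured: group 1 = 'stmcq'.

'stmcq'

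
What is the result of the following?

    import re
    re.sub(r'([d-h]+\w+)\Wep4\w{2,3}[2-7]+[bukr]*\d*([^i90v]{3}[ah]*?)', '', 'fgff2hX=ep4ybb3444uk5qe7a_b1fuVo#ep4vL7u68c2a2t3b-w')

Lazy quantifiers expand one character at a time until the remainder of the pattern can match.
Every occurrence is swapped for ''.

'a_b12t3b-w'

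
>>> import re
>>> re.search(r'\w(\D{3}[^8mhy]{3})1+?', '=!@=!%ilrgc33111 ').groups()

The match spans [6:14] → 'ilrgc331'.
Captured: group 1 = 'lrgc33'.

('lrgc33',)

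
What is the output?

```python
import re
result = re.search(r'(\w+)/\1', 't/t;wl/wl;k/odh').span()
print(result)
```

The backreference `\1` re-matches whatever the first group consumed, character for character.
The match spans [0:3] → 't/t'.

(0, 3)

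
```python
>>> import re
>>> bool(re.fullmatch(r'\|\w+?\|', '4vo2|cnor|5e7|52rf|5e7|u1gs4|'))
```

False

`re.fullmatch` is like wrapping the pattern in `^…$` (in single-line mode).
Here the string isn't matched end-to-end, so the call returns None, and `bool(None)` is False.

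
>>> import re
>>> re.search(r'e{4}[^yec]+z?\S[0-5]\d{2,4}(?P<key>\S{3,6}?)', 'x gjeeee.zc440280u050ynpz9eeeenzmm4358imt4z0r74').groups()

('0u0',)

The pattern matches exactly 4 of the literal 'e', then one or more of any character except [yec], then optionally the literal 'z'; then a non-whitespace character, then a character in [0-5], then 2 to 4 of a digit; then 3 to 6 of a non-whitespace character (lazy) (captured as 'key').
Because the quantifier is non-greedy, it stops expanding at the earliest point where the rest of the pattern can succeed.
`re.search` scans for the first position where the pattern succeeds.
The match spans [4:19] → 'eeee.zc440280u0'.
Captured: group 1 = '0u0'.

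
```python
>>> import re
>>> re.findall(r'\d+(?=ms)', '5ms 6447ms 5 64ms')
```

['5', '6447', '64']

The `(?=…)`/`(?<=…)` assertion just peeks at neighbouring text; it doesn't advance the match position.
Matches: at [0:1] → '5'; at [4:8] → '6447'; at [13:15] → '64'.
`findall` yields the raw match text (3 of them) because the pattern has no groups.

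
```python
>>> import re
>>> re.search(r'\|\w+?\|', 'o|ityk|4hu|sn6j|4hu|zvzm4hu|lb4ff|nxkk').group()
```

'|ityk|'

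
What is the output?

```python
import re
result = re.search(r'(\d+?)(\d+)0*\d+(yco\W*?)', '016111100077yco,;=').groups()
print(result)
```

('0', '1611110007', 'yco')

This matches one or more of a digit (lazy) (captured); then one or more of a digit (captured); then zero or more of the literal '0', then one or more of a digit; then the literal 'yco', then zero or more of a non-word character (lazy) (captured).
Unlike `match`, `search` isn't anchored — it looks for the pattern anywhere in the string.
The match spans [0:15] → '016111100077yco'.
Captured: group 1 = '0', group 2 = '1611110007', group 3 = 'yco'.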